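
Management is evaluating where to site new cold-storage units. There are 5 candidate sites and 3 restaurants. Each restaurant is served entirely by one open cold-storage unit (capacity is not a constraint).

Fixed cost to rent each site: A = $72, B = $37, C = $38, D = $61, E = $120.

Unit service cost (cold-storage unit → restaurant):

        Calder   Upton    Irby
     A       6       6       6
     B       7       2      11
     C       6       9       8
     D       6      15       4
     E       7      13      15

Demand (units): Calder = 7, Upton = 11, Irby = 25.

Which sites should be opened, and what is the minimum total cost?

Open B and D; minimum total cost 262.

For any fixed open set, each restaurant goes to its cheapest open site; total = fixed + service.
{B, D}: Calder→D 6·7=42, Upton→B 2·11=22, Irby→D 4·25=100. Service 164; fixed 98; total 262.
{B, C, D}: service 164 + fixed 136 = 300
{A, B}: service 214 + fixed 109 = 323
{A, B, C, D, E}: service 164 + fixed 328 = 492
No other subset beats 262.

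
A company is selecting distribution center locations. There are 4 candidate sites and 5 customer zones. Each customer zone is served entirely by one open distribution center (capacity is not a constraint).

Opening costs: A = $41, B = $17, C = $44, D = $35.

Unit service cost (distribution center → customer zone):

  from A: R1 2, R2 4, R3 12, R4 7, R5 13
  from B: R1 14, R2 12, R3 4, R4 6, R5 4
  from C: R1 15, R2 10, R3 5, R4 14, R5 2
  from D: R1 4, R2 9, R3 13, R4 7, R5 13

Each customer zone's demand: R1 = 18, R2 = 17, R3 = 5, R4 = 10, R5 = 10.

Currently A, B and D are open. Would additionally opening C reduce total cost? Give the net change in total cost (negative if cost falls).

No — net change +24 (cost rises by 24).

Current service cost with {A, B, D}: 224.
Adding C: each customer zone re-picks its cheapest; new service cost 204, saving 20.
Extra fixed cost: 44. Net change = 44 − 20 = 24.
(Totals: 317 → 341.)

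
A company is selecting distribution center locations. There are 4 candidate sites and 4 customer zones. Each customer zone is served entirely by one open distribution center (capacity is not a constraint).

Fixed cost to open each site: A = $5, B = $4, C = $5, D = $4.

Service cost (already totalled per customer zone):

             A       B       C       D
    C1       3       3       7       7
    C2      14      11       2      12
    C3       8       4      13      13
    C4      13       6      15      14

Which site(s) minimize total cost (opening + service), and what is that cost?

For any fixed open set, each customer zone goes to its cheapest open site; total = fixed + service.
{B, C}: C1→B 3, C2→C 2, C3→B 4, C4→B 6. Service 15; fixed 9; total 24.
{B}: service 24 + fixed 4 = 28
{B, C, D}: service 15 + fixed 13 = 28
{A, B, C, D}: C1→A 3, C2→C 2, C3→B 4, C4→B 6. Service 15; fixed 18; total 33.
No other subset beats 24.

Open B and C; minimum total cost 24.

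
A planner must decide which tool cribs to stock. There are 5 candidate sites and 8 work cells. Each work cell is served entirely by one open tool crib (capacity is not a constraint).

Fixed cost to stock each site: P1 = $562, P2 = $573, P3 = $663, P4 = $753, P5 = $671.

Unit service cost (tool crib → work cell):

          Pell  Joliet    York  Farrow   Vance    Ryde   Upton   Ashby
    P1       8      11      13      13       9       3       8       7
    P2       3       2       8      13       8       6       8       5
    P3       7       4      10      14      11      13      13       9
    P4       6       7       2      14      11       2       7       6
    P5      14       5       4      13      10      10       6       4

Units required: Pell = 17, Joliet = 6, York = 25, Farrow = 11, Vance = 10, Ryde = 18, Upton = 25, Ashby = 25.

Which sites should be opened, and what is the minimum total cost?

Open P2 only; minimum total cost 1492.

For any fixed open set, each work cell goes to its cheapest open site; total = fixed + service.
{P2}: Pell→P2 3·17=51, Joliet→P2 2·6=12, York→P2 8·25=200, Farrow→P2 13·11=143, Vance→P2 8·10=80, Ryde→P2 6·18=108, Upton→P2 8·25=200, Ashby→P2 5·25=125. Service 919; fixed 573; total 1492.
{P4}: Pell→P4 6·17=102, Joliet→P4 7·6=42, York→P4 2·25=50, Farrow→P4 14·11=154, Vance→P4 11·10=110, Ryde→P4 2·18=36, Upton→P4 7·25=175, Ashby→P4 6·25=150. Service 819; fixed 753; total 1572.
{P5}: service 1041 + fixed 671 = 1712
{P1, P2, P3, P4, P5}: service 622 + fixed 3222 = 3844
No other subset beats 1492.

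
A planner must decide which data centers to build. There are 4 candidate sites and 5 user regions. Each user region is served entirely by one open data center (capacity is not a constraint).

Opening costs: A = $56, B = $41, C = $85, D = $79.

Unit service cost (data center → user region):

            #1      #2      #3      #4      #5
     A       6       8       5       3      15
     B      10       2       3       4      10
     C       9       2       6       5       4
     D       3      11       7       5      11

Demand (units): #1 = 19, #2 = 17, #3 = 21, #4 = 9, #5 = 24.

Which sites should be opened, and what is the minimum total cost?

Open B, C and D; minimum total cost 491.

For any fixed open set, each user region goes to its cheapest open site; total = fixed + service.
{B, C, D}: #1→D 3·19=57, #2→B 2·17=34, #3→B 3·21=63, #4→B 4·9=36, #5→C 4·24=96. Service 286; fixed 205; total 491.
{A, B, C}: #1→A 6·19=114, #2→B 2·17=34, #3→B 3·21=63, #4→A 3·9=27, #5→C 4·24=96. Service 334; fixed 182; total 516.
{A, C}: #1→A 6·19=114, #2→C 2·17=34, #3→A 5·21=105, #4→A 3·9=27, #5→C 4·24=96. Service 376; fixed 141; total 517.
{A, B, C, D}: #1→D 3·19=57, #2→B 2·17=34, #3→B 3·21=63, #4→A 3·9=27, #5→C 4·24=96. Service 277; fixed 261; total 538.
No other subset beats 491.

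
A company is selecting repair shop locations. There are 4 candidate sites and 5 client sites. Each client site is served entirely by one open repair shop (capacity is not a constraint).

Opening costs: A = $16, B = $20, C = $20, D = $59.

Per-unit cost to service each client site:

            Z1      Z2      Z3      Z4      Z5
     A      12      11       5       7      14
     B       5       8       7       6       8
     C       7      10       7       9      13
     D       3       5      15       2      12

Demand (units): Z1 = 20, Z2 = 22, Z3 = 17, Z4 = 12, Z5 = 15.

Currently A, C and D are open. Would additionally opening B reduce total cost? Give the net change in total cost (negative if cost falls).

Yes — net change −40 (cost falls by 40).

Current service cost with {A, C, D}: 459.
Adding B: each client site re-picks its cheapest; new service cost 399, saving 60.
Extra fixed cost: 20. Net change = 20 − 60 = -40.
(Totals: 554 → 514.)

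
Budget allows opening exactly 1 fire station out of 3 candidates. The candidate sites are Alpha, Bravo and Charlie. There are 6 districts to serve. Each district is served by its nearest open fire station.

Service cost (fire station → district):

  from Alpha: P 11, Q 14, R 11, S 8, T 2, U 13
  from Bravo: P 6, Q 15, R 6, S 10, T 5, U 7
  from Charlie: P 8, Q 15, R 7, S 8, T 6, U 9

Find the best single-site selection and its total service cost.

With exactly 1 open, each district uses its cheapest among the chosen.
{Bravo}: P→Bravo 6, Q→Bravo 15, R→Bravo 6, S→Bravo 10, T→Bravo 5, U→Bravo 7. Service cost 49.
{Charlie}: service cost 53
{Alpha}: service cost 59
Among all 3 size-1 choices, {Bravo} is lowest.

Choose Bravo only; total service cost 49.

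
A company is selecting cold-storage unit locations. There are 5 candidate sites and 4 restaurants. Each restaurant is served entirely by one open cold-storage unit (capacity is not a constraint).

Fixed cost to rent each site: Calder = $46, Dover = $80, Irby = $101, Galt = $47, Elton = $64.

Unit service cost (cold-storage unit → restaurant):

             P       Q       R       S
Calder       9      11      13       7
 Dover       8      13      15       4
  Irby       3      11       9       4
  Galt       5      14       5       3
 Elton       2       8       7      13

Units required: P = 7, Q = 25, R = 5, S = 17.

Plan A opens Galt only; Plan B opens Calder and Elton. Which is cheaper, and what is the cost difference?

Plan A: {Galt}: P→Galt 5·7=35, Q→Galt 14·25=350, R→Galt 5·5=25, S→Galt 3·17=51. Service 461; fixed 47; total 508.
Plan B: {Calder, Elton}: P→Elton 2·7=14, Q→Elton 8·25=200, R→Elton 7·5=35, S→Calder 7·17=119. Service 368; fixed 110; total 478.
Difference: |508 − 478| = 30.

Plan B is cheaper by 30.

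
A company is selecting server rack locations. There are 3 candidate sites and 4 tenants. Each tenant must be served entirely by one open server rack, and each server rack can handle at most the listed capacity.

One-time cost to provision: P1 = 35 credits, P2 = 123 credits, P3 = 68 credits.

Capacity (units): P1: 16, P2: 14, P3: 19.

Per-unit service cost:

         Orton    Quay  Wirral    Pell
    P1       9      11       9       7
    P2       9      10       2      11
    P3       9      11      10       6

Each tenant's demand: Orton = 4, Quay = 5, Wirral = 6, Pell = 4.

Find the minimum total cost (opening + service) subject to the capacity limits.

Open {P3}: Orton→P3 9·4=36, Quay→P3 11·5=55, Wirral→P3 10·6=60, Pell→P3 6·4=24.
Loads: P3 carries 19/19. Service 175; fixed 68; total 243.
Next best feasible plan costs 272.

Minimum total cost: 243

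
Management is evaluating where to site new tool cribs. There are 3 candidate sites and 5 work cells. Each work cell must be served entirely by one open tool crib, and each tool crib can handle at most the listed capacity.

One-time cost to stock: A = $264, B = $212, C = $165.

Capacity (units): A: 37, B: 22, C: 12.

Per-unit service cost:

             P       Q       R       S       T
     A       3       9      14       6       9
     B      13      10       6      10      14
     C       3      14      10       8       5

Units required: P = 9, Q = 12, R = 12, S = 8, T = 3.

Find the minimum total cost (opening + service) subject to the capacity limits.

Open {A, B}: P→A 3·9=27, Q→A 9·12=108, R→B 6·12=72, S→A 6·8=48, T→A 9·3=27.
Loads: A carries 32/37, B carries 12/22. Service 282; fixed 476; total 758.
Next best feasible plan costs 759.

Minimum total cost: 758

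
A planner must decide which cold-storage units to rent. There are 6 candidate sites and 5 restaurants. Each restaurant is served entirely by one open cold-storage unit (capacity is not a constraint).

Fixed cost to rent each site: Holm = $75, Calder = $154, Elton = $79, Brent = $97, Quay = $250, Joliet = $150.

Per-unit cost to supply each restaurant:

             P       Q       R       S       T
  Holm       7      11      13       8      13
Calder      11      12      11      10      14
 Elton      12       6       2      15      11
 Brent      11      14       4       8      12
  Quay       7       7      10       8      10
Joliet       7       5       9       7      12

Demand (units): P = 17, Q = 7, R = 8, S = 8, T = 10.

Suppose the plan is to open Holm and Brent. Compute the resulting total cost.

Each restaurant is assigned to its cheapest site among the open ones.
{Holm, Brent}: P→Holm 7·17=119, Q→Holm 11·7=77, R→Brent 4·8=32, S→Holm 8·8=64, T→Brent 12·10=120. Service 412; fixed 172; total 584.

Total cost: 584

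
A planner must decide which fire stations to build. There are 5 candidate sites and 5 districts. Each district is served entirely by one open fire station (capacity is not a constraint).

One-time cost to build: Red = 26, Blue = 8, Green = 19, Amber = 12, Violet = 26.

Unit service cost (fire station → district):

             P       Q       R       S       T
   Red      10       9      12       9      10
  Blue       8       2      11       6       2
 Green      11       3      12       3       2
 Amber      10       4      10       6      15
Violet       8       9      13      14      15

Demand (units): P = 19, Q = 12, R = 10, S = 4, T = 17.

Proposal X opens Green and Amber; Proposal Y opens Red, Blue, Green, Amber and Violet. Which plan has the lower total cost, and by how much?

Proposal X is cheaper by 10.

Proposal X: {Green, Amber}: P→Amber 10·19=190, Q→Green 3·12=36, R→Amber 10·10=100, S→Green 3·4=12, T→Green 2·17=34. Service 372; fixed 31; total 403.
Proposal Y: {Red, Blue, Green, Amber, Violet}: P→Blue 8·19=152, Q→Blue 2·12=24, R→Amber 10·10=100, S→Green 3·4=12, T→Blue 2·17=34. Service 322; fixed 91; total 413.
Difference: |403 − 413| = 10.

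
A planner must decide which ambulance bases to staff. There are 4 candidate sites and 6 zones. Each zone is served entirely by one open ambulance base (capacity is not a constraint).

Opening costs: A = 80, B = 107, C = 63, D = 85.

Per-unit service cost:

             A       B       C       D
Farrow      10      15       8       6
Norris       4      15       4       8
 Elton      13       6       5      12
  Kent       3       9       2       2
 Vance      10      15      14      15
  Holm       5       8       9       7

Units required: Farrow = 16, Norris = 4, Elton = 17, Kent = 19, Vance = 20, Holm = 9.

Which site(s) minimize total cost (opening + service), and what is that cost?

For any fixed open set, each zone goes to its cheapest open site; total = fixed + service.
{A, C}: Farrow→C 8·16=128, Norris→A 4·4=16, Elton→C 5·17=85, Kent→C 2·19=38, Vance→A 10·20=200, Holm→A 5·9=45. Service 512; fixed 143; total 655.
{C}: service 628 + fixed 63 = 691
{A, C, D}: service 480 + fixed 228 = 708
{A, B, C, D}: service 480 + fixed 335 = 815
(All 15 nonempty subsets were checked; A and C is lowest.)

Open A and C; minimum total cost 655.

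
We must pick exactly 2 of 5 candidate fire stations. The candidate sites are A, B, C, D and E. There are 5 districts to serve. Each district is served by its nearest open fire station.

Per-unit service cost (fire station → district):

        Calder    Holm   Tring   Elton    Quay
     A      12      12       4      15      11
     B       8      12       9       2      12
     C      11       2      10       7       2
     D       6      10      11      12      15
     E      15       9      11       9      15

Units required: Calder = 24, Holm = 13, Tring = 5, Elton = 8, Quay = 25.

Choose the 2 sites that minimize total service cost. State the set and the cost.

With exactly 2 open, each district uses its cheapest among the chosen.
{C, D}: Calder→D 6·24=144, Holm→C 2·13=26, Tring→C 10·5=50, Elton→C 7·8=56, Quay→C 2·25=50. Service cost 326.
{B, C}: service cost 329
{A, C}: service cost 416
Among all 10 size-2 choices, {C, D} is lowest.

Choose C and D; total service cost 326.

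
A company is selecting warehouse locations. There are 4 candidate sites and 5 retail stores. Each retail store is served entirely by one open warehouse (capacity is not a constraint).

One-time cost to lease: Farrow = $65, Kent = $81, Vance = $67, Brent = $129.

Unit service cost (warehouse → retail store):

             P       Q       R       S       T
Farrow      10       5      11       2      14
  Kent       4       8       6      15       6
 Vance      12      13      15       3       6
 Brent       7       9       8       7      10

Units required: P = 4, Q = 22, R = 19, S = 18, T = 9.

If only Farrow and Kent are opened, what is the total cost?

Total cost: 476

Each retail store is assigned to its cheapest site among the open ones.
{Farrow, Kent}: P→Kent 4·4=16, Q→Farrow 5·22=110, R→Kent 6·19=114, S→Farrow 2·18=36, T→Kent 6·9=54. Service 330; fixed 146; total 476.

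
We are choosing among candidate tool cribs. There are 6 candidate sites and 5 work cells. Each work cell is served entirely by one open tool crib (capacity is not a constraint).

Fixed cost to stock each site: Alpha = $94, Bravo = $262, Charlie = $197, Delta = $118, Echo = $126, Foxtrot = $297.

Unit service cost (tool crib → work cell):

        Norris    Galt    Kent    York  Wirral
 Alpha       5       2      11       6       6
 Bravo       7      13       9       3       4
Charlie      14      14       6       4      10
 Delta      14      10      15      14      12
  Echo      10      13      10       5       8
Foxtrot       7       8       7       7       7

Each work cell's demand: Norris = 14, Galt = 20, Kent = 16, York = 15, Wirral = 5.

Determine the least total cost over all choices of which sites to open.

Minimum total cost: 500

For any fixed open set, each work cell goes to its cheapest open site; total = fixed + service.
{Alpha}: Norris→Alpha 5·14=70, Galt→Alpha 2·20=40, Kent→Alpha 11·16=176, York→Alpha 6·15=90, Wirral→Alpha 6·5=30. Service 406; fixed 94; total 500.
{Alpha, Charlie}: Norris→Alpha 5·14=70, Galt→Alpha 2·20=40, Kent→Charlie 6·16=96, York→Charlie 4·15=60, Wirral→Alpha 6·5=30. Service 296; fixed 291; total 587.
{Alpha, Echo}: Norris→Alpha 5·14=70, Galt→Alpha 2·20=40, Kent→Echo 10·16=160, York→Echo 5·15=75, Wirral→Alpha 6·5=30. Service 375; fixed 220; total 595.
{Alpha, Bravo, Charlie, Delta, Echo, Foxtrot}: service 271 + fixed 1094 = 1365
No other subset beats 500.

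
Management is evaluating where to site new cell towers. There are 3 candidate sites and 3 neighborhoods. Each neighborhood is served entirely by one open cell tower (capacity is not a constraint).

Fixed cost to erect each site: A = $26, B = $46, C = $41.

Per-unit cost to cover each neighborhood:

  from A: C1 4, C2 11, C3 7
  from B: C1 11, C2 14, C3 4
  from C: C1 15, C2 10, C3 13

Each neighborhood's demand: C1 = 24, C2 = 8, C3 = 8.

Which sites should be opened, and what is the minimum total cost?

Open A only; minimum total cost 266.

For any fixed open set, each neighborhood goes to its cheapest open site; total = fixed + service.
{A}: C1→A 4·24=96, C2→A 11·8=88, C3→A 7·8=56. Service 240; fixed 26; total 266.
{A, B}: C1→A 4·24=96, C2→A 11·8=88, C3→B 4·8=32. Service 216; fixed 72; total 288.
{A, C}: C1→A 4·24=96, C2→C 10·8=80, C3→A 7·8=56. Service 232; fixed 67; total 299.
{A, B, C}: C1→A 4·24=96, C2→C 10·8=80, C3→B 4·8=32. Service 208; fixed 113; total 321.
No other subset beats 266.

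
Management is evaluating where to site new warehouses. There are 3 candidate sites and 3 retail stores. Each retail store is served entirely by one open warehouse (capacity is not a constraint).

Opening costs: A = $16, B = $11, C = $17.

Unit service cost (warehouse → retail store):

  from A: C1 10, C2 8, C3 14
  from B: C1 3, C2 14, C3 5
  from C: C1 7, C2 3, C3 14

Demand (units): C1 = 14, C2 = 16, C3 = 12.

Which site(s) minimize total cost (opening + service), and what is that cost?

Open B and C; minimum total cost 178.

For any fixed open set, each retail store goes to its cheapest open site; total = fixed + service.
{B, C}: C1→B 3·14=42, C2→C 3·16=48, C3→B 5·12=60. Service 150; fixed 28; total 178.
{A, B, C}: C1→B 3·14=42, C2→C 3·16=48, C3→B 5·12=60. Service 150; fixed 44; total 194.
{A, B}: service 230 + fixed 27 = 257
{B}: C1→B 3·14=42, C2→B 14·16=224, C3→B 5·12=60. Service 326; fixed 11; total 337.
(All 7 nonempty subsets were checked; B and C is lowest.)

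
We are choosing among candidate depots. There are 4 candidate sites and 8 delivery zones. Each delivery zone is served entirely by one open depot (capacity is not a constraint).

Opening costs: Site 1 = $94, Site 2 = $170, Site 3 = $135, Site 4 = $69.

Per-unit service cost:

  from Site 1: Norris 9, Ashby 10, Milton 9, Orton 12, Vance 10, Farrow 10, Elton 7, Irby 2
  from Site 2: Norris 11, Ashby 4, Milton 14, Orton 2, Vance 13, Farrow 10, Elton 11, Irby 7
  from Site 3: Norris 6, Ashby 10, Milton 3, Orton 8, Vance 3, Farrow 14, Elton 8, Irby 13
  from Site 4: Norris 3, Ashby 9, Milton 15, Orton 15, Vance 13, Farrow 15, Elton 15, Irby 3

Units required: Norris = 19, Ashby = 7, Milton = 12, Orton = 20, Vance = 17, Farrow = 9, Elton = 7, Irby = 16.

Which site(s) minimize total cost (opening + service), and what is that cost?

Open Site 2, Site 3 and Site 4; minimum total cost 780.

For any fixed open set, each delivery zone goes to its cheapest open site; total = fixed + service.
{Site 2, Site 3, Site 4}: Norris→Site 4 3·19=57, Ashby→Site 2 4·7=28, Milton→Site 3 3·12=36, Orton→Site 2 2·20=40, Vance→Site 3 3·17=51, Farrow→Site 2 10·9=90, Elton→Site 3 8·7=56, Irby→Site 4 3·16=48. Service 406; fixed 374; total 780.
{Site 3, Site 4}: service 597 + fixed 204 = 801
{Site 1, Site 3}: service 602 + fixed 229 = 831
{Site 1, Site 2, Site 3, Site 4}: Norris→Site 4 3·19=57, Ashby→Site 2 4·7=28, Milton→Site 3 3·12=36, Orton→Site 2 2·20=40, Vance→Site 3 3·17=51, Farrow→Site 1 10·9=90, Elton→Site 1 7·7=49, Irby→Site 1 2·16=32. Service 383; fixed 468; total 851.
No other subset beats 780.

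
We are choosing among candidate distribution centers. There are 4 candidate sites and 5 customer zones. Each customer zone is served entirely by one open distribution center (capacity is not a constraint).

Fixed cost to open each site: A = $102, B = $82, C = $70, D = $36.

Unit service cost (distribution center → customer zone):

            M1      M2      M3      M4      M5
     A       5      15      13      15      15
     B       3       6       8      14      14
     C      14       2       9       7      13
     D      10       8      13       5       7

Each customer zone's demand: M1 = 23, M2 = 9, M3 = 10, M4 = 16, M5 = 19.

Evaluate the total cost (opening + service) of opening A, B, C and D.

Total cost: 670

Each customer zone is assigned to its cheapest site among the open ones.
{A, B, C, D}: M1→B 3·23=69, M2→C 2·9=18, M3→B 8·10=80, M4→D 5·16=80, M5→D 7·19=133. Service 380; fixed 290; total 670.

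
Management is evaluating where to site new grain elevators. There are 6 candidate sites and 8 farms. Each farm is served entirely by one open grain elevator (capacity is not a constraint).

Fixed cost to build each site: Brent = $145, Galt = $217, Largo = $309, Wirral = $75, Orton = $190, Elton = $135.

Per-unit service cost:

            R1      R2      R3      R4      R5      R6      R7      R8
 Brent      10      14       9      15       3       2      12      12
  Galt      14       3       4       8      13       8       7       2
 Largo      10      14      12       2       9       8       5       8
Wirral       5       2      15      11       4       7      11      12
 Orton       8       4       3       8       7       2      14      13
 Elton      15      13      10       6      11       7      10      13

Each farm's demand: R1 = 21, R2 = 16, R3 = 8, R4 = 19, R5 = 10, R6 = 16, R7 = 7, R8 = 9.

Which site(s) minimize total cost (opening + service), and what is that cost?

Open Galt and Wirral; minimum total cost 832.

For any fixed open set, each farm goes to its cheapest open site; total = fixed + service.
{Galt, Wirral}: R1→Wirral 5·21=105, R2→Wirral 2·16=32, R3→Galt 4·8=32, R4→Galt 8·19=152, R5→Wirral 4·10=40, R6→Wirral 7·16=112, R7→Galt 7·7=49, R8→Galt 2·9=18. Service 540; fixed 292; total 832.
{Wirral, Orton}: R1→Wirral 5·21=105, R2→Wirral 2·16=32, R3→Orton 3·8=24, R4→Orton 8·19=152, R5→Wirral 4·10=40, R6→Orton 2·16=32, R7→Wirral 11·7=77, R8→Wirral 12·9=108. Service 570; fixed 265; total 835.
{Wirral, Elton}: service 661 + fixed 210 = 871
{Brent, Galt, Largo, Wirral, Orton, Elton}: service 314 + fixed 1071 = 1385
No other subset beats 832.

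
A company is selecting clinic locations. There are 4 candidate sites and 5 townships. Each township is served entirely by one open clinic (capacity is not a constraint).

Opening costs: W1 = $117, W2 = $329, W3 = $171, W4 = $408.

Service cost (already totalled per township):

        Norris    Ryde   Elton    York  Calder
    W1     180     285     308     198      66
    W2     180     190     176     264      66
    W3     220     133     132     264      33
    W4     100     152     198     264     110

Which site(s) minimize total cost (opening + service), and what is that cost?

For any fixed open set, each township goes to its cheapest open site; total = fixed + service.
{W3}: Norris→W3 220, Ryde→W3 133, Elton→W3 132, York→W3 264, Calder→W3 33. Service 782; fixed 171; total 953.
{W1, W3}: service 676 + fixed 288 = 964
{W1}: service 1037 + fixed 117 = 1154
{W1, W2, W3, W4}: Norris→W4 100, Ryde→W3 133, Elton→W3 132, York→W1 198, Calder→W3 33. Service 596; fixed 1025; total 1621.
No other subset beats 953.

Open W3 only; minimum total cost 953.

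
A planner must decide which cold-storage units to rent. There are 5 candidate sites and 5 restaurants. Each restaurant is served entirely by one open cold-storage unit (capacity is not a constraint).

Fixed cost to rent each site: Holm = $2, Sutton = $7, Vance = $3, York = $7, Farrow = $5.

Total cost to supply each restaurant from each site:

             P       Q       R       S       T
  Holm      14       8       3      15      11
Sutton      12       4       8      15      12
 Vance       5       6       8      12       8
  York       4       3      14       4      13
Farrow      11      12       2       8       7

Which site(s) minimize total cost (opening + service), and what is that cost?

For any fixed open set, each restaurant goes to its cheapest open site; total = fixed + service.
{York, Farrow}: P→York 4, Q→York 3, R→Farrow 2, S→York 4, T→Farrow 7. Service 20; fixed 12; total 32.
{Holm, Vance, York}: P→York 4, Q→York 3, R→Holm 3, S→York 4, T→Vance 8. Service 22; fixed 12; total 34.
{Holm, York}: service 25 + fixed 9 = 34
{Holm, Sutton, Vance, York, Farrow}: service 20 + fixed 24 = 44
No other subset beats 32.

Open York and Farrow; minimum total cost 32.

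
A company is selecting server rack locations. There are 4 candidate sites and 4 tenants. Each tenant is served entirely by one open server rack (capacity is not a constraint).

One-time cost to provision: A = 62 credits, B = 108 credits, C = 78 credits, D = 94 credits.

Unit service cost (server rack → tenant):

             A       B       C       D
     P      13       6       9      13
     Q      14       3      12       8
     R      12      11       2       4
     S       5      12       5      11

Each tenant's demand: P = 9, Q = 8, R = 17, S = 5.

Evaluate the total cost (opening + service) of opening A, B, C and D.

Each tenant is assigned to its cheapest site among the open ones.
{A, B, C, D}: P→B 6·9=54, Q→B 3·8=24, R→C 2·17=34, S→A 5·5=25. Service 137; fixed 342; total 479.

Total cost: 479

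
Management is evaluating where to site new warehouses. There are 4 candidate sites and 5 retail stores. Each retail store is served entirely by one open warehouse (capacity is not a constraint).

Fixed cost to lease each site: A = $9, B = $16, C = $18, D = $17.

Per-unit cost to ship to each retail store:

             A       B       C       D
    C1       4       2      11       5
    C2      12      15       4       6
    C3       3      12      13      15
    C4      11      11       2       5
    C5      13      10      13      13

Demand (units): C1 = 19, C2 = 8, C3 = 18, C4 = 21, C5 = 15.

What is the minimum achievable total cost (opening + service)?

For any fixed open set, each retail store goes to its cheapest open site; total = fixed + service.
{A, B, C}: C1→B 2·19=38, C2→C 4·8=32, C3→A 3·18=54, C4→C 2·21=42, C5→B 10·15=150. Service 316; fixed 43; total 359.
{A, B, C, D}: service 316 + fixed 60 = 376
{A, C}: C1→A 4·19=76, C2→C 4·8=32, C3→A 3·18=54, C4→C 2·21=42, C5→A 13·15=195. Service 399; fixed 27; total 426.
{A}: service 652 + fixed 9 = 661
(All 15 nonempty subsets were checked; A, B and C is lowest.)

Minimum total cost: 359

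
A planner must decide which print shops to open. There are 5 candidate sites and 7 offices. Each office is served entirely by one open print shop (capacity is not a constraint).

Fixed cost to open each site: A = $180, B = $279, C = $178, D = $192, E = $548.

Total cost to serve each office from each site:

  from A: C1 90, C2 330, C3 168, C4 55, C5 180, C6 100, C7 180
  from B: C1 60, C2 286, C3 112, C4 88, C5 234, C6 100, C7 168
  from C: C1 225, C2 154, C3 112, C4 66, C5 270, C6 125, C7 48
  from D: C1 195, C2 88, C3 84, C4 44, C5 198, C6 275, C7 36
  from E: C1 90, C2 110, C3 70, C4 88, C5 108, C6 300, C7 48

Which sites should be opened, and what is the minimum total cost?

For any fixed open set, each office goes to its cheapest open site; total = fixed + service.
{A, D}: C1→A 90, C2→D 88, C3→D 84, C4→D 44, C5→A 180, C6→A 100, C7→D 36. Service 622; fixed 372; total 994.
{B, D}: service 610 + fixed 471 = 1081
{A, C}: C1→A 90, C2→C 154, C3→C 112, C4→A 55, C5→A 180, C6→A 100, C7→C 48. Service 739; fixed 358; total 1097.
{A, B, C, D, E}: service 506 + fixed 1377 = 1883
No other subset beats 994.

Open A and D; minimum total cost 994.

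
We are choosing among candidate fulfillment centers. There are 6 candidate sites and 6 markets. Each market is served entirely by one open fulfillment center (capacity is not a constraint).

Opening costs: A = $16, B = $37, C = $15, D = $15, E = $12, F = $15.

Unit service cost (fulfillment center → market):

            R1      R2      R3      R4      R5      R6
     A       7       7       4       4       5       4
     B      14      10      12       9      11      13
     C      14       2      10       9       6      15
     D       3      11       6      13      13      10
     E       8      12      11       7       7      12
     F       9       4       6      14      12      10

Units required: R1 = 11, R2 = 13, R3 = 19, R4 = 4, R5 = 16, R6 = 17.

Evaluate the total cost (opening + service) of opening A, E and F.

Each market is assigned to its cheapest site among the open ones.
{A, E, F}: R1→A 7·11=77, R2→F 4·13=52, R3→A 4·19=76, R4→A 4·4=16, R5→A 5·16=80, R6→A 4·17=68. Service 369; fixed 43; total 412.

Total cost: 412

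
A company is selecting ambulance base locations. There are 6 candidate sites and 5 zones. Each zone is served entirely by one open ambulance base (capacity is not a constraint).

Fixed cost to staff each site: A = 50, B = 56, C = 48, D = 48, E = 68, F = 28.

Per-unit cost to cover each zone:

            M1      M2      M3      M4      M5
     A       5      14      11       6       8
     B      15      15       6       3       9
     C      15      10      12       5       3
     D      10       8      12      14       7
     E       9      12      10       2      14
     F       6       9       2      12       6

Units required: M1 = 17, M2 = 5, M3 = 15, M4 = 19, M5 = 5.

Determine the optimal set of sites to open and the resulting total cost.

For any fixed open set, each zone goes to its cheapest open site; total = fixed + service.
{E, F}: M1→F 6·17=102, M2→F 9·5=45, M3→F 2·15=30, M4→E 2·19=38, M5→F 6·5=30. Service 245; fixed 96; total 341.
{B, F}: service 264 + fixed 84 = 348
{C, F}: service 287 + fixed 76 = 363
{A, B, C, D, E, F}: service 208 + fixed 298 = 506
No other subset beats 341.

Open E and F; minimum total cost 341.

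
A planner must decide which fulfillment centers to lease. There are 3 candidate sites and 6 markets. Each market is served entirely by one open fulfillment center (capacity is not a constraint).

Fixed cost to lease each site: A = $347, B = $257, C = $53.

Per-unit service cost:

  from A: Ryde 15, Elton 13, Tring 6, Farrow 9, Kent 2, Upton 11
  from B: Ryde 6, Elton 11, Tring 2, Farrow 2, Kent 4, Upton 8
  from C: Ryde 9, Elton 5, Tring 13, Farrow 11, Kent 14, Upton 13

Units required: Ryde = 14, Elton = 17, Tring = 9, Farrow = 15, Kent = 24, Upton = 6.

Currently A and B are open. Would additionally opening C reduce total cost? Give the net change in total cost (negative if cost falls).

Current service cost with {A, B}: 415.
Adding C: each market re-picks its cheapest; new service cost 313, saving 102.
Extra fixed cost: 53. Net change = 53 − 102 = -49.
(Totals: 1019 → 970.)

Yes — net change −49 (cost falls by 49).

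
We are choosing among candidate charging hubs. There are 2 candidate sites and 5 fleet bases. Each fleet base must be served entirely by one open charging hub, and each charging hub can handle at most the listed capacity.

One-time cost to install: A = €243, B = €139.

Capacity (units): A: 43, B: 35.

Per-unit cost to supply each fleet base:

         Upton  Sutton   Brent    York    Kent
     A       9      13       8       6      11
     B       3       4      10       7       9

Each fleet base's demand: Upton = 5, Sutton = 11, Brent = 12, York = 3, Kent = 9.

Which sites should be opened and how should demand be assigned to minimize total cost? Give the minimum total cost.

Open {A, B}: Upton→B 3·5=15, Sutton→B 4·11=44, Brent→A 8·12=96, York→A 6·3=18, Kent→B 9·9=81.
Loads: A carries 15/43, B carries 25/35. Service 254; fixed 382; total 636.
Next best feasible plan costs 639.

Minimum total cost: 636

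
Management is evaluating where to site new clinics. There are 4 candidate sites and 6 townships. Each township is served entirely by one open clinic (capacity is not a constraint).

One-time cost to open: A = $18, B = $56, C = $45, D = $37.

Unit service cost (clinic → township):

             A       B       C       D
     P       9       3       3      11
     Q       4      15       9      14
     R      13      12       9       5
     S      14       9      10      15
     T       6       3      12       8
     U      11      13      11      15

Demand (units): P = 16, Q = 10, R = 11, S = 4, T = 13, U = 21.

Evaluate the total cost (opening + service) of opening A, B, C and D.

Total cost: 605

Each township is assigned to its cheapest site among the open ones.
{A, B, C, D}: P→B 3·16=48, Q→A 4·10=40, R→D 5·11=55, S→B 9·4=36, T→B 3·13=39, U→A 11·21=231. Service 449; fixed 156; total 605.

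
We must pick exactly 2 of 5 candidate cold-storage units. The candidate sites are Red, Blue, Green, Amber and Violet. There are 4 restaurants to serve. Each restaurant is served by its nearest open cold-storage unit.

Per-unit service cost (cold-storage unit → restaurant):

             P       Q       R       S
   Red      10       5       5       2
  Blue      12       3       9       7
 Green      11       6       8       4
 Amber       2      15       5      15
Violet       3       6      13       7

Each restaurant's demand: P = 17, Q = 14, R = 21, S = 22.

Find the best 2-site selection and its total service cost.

Choose Red and Amber; total service cost 253.

With exactly 2 open, each restaurant uses its cheapest among the chosen.
{Red, Amber}: P→Amber 2·17=34, Q→Red 5·14=70, R→Red 5·21=105, S→Red 2·22=44. Service cost 253.
{Red, Violet}: service cost 270
{Green, Amber}: service cost 311
Among all 10 size-2 choices, {Red, Amber} is lowest.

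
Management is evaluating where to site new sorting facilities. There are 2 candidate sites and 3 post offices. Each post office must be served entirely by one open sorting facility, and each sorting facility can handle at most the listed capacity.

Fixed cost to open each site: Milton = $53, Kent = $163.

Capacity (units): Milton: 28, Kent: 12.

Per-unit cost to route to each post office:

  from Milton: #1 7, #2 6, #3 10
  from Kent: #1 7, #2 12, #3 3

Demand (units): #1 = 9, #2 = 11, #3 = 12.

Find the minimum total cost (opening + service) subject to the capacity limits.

Open {Milton, Kent}: #1→Milton 7·9=63, #2→Milton 6·11=66, #3→Kent 3·12=36.
Loads: Milton carries 20/28, Kent carries 12/12. Service 165; fixed 216; total 381.
Next best feasible plan costs 465.

Minimum total cost: 381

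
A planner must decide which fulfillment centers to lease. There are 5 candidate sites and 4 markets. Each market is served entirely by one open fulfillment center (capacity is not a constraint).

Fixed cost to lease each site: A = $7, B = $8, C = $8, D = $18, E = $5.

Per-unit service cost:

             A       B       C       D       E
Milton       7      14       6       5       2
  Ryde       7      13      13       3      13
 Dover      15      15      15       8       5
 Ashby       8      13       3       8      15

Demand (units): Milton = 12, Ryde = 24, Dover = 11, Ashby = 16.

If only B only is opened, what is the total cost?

Total cost: 861

Each market is assigned to its cheapest site among the open ones.
{B}: Milton→B 14·12=168, Ryde→B 13·24=312, Dover→B 15·11=165, Ashby→B 13·16=208. Service 853; fixed 8; total 861.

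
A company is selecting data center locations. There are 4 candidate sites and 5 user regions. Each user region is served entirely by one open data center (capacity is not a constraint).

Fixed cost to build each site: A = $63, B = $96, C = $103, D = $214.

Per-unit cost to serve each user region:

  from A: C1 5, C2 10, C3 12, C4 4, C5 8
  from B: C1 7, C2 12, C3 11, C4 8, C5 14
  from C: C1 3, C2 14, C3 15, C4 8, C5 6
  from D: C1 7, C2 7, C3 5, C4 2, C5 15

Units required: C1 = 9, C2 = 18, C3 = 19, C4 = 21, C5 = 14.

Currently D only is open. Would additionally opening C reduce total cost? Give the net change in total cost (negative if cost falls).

Yes — net change −59 (cost falls by 59).

Current service cost with {D}: 536.
Adding C: each user region re-picks its cheapest; new service cost 374, saving 162.
Extra fixed cost: 103. Net change = 103 − 162 = -59.
(Totals: 750 → 691.)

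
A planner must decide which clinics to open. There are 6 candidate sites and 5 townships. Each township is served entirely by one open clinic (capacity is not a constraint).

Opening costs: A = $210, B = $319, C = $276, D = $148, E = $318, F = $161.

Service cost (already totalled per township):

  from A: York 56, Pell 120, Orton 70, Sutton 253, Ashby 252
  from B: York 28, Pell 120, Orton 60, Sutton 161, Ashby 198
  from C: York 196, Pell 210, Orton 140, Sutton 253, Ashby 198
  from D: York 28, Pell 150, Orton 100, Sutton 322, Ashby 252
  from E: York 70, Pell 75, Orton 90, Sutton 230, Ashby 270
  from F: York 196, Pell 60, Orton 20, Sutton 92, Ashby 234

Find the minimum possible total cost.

Minimum total cost: 743

For any fixed open set, each township goes to its cheapest open site; total = fixed + service.
{D, F}: York→D 28, Pell→F 60, Orton→F 20, Sutton→F 92, Ashby→F 234. Service 434; fixed 309; total 743.
{F}: York→F 196, Pell→F 60, Orton→F 20, Sutton→F 92, Ashby→F 234. Service 602; fixed 161; total 763.
{A, F}: York→A 56, Pell→F 60, Orton→F 20, Sutton→F 92, Ashby→F 234. Service 462; fixed 371; total 833.
{A, B, C, D, E, F}: York→B 28, Pell→F 60, Orton→F 20, Sutton→F 92, Ashby→B 198. Service 398; fixed 1432; total 1830.
No other subset beats 743.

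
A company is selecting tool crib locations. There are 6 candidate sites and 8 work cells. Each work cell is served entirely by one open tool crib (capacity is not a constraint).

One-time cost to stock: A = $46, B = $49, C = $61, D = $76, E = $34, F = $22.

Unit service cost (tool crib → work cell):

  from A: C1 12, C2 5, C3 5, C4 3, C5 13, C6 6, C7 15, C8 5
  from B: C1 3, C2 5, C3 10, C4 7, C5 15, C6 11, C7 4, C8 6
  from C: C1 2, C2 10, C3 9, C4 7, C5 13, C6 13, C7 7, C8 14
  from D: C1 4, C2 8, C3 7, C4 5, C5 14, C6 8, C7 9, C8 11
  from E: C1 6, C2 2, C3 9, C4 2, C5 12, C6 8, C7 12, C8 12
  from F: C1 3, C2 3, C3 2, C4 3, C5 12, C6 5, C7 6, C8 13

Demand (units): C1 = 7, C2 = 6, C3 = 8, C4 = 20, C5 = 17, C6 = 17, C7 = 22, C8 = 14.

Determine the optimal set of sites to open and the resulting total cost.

Open B and F; minimum total cost 647.

For any fixed open set, each work cell goes to its cheapest open site; total = fixed + service.
{B, F}: C1→B 3·7=21, C2→F 3·6=18, C3→F 2·8=16, C4→F 3·20=60, C5→F 12·17=204, C6→F 5·17=85, C7→B 4·22=88, C8→B 6·14=84. Service 576; fixed 71; total 647.
{B, E, F}: C1→B 3·7=21, C2→E 2·6=12, C3→F 2·8=16, C4→E 2·20=40, C5→E 12·17=204, C6→F 5·17=85, C7→B 4·22=88, C8→B 6·14=84. Service 550; fixed 105; total 655.
{A, F}: service 606 + fixed 68 = 674
{A, B, C, D, E, F}: service 529 + fixed 288 = 817
No other subset beats 647.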